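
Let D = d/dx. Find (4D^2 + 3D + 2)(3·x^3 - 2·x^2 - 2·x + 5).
6 x^{3} + 23 x^{2} + 56 x - 12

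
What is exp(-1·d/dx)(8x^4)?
8 x^{4} - 32 x^{3} + 48 x^{2} - 32 x + 8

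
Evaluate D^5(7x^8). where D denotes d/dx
47040 x^{3}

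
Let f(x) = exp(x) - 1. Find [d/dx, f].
e^{x}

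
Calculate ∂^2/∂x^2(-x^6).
- 30 x^{4}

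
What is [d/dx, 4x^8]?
32 x^{7}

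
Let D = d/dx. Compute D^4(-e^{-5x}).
- 625 e^{- 5 x}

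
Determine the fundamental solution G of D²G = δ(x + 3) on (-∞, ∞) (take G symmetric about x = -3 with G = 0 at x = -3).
\frac{|x + 3|}{2}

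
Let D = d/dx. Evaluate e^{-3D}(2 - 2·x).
8 - 2 x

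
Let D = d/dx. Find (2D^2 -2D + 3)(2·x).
6 x - 4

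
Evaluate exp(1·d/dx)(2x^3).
2 x^{3} + 6 x^{2} + 6 x + 2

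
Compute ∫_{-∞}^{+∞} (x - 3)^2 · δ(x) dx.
9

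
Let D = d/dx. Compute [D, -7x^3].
- 21 x^{2}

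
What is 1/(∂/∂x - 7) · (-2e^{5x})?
e^{5 x}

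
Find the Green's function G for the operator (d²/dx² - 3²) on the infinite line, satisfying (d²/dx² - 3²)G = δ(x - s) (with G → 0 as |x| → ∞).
-\frac{e^{-3|x-s|}}{6}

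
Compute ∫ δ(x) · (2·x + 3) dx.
3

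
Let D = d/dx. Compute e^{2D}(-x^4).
- x^{4} - 8 x^{3} - 24 x^{2} - 32 x - 16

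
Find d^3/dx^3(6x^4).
144 x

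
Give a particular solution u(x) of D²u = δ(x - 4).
\frac{|x - 4|}{2}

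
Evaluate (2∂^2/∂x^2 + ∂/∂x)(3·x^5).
15 x^{3} \left(x + 8\right)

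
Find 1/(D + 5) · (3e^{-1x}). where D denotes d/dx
\frac{3 e^{- x}}{4}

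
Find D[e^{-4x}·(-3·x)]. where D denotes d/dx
3 \left(4 x - 1\right) e^{- 4 x}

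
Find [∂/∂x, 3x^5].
15 x^{4}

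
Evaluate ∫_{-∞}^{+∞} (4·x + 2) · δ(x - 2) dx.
10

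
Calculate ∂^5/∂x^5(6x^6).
4320 x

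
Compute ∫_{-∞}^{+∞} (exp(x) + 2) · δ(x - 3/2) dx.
2 + e^{\frac{3}{2}}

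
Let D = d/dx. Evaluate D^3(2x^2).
0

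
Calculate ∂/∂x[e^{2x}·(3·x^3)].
x^{2} \left(6 x + 9\right) e^{2 x}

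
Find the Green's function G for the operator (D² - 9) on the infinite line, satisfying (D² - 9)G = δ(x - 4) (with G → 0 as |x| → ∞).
-\frac{e^{-3|x - 4|}}{6}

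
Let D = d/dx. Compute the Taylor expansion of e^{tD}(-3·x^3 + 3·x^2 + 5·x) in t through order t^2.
t^{2} \left(3 - 9 x\right) + t \left(- 9 x^{2} + 6 x + 5\right) - 3 x^{3} + 3 x^{2} + 5 x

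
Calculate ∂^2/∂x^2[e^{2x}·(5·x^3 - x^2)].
\left(20 x^{3} + 56 x^{2} + 22 x - 2\right) e^{2 x}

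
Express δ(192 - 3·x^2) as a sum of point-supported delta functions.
\frac{\delta(x - 8) + \delta(x + 8)}{48}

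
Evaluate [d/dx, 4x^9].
36 x^{8}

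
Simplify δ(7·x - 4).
\frac{\delta(x - 4/7)}{7}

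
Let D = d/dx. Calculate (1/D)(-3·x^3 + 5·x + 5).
- \frac{3 x^{4}}{4} + \frac{5 x^{2}}{2} + 5 x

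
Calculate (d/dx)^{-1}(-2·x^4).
- \frac{2 x^{5}}{5}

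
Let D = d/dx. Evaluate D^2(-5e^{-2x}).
- 20 e^{- 2 x}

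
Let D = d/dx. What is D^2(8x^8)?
448 x^{6}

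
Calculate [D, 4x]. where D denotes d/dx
4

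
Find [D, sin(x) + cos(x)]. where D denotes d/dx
- \sin{\left(x \right)} + \cos{\left(x \right)}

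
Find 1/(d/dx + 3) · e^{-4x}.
- e^{- 4 x}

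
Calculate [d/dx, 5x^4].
20 x^{3}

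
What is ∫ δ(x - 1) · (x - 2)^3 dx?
-1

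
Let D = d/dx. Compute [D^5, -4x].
-20D^{4}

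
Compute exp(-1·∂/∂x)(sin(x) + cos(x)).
\sqrt{2} \cos{\left(- x + \frac{\pi}{4} + 1 \right)}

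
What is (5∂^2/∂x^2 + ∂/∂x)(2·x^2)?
4 x + 20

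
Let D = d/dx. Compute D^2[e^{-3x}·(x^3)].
3 x \left(3 x^{2} - 6 x + 2\right) e^{- 3 x}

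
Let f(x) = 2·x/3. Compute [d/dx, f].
\frac{2}{3}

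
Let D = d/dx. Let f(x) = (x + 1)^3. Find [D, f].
3 \left(x + 1\right)^{2}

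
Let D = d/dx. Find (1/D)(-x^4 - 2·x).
- \frac{x^{5}}{5} - x^{2}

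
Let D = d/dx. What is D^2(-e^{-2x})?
- 4 e^{- 2 x}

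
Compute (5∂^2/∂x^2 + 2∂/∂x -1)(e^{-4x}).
71 e^{- 4 x}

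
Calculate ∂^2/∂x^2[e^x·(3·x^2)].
3 \left(x^{2} + 4 x + 2\right) e^{x}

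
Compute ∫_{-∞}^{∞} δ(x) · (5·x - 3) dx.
-3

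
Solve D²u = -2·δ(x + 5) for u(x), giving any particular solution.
-|x + 5|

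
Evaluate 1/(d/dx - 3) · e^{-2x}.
- \frac{e^{- 2 x}}{5}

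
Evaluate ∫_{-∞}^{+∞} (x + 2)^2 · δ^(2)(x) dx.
2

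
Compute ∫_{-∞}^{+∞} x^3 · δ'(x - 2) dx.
-12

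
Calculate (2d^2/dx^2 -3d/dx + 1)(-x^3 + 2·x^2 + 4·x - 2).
- x^{3} + 11 x^{2} - 20 x - 6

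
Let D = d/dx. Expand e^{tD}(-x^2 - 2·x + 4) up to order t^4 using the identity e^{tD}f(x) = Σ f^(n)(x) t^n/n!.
- t^{2} - 2 t \left(x + 1\right) - x^{2} - 2 x + 4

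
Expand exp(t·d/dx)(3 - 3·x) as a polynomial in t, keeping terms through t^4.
- 3 t - 3 x + 3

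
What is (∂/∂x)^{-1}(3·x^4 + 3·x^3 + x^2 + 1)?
\frac{3 x^{5}}{5} + \frac{3 x^{4}}{4} + \frac{x^{3}}{3} + x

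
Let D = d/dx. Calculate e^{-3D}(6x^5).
6 x^{5} - 90 x^{4} + 540 x^{3} - 1620 x^{2} + 2430 x - 1458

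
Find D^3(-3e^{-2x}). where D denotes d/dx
24 e^{- 2 x}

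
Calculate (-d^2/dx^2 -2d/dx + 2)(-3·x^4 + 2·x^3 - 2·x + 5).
- 6 x^{4} + 28 x^{3} + 24 x^{2} - 16 x + 14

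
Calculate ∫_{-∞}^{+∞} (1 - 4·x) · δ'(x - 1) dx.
4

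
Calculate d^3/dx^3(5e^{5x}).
625 e^{5 x}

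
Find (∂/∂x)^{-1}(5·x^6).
\frac{5 x^{7}}{7}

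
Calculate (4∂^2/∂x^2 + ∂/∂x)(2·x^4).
8 x^{2} \left(x + 12\right)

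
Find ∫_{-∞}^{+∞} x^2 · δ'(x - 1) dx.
-2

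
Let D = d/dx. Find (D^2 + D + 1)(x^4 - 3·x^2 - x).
x^{4} + 4 x^{3} + 9 x^{2} - 7 x - 7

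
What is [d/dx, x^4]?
4 x^{3}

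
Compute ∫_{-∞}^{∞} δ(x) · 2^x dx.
1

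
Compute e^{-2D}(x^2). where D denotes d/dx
x^{2} - 4 x + 4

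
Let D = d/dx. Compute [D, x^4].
4 x^{3}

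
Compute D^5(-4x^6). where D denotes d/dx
- 2880 x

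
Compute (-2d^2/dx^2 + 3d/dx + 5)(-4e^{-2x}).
36 e^{- 2 x}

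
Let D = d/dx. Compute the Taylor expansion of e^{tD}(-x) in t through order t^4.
- t - x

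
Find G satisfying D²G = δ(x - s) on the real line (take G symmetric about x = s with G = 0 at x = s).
\frac{|x - s|}{2}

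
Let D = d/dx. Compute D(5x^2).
10 x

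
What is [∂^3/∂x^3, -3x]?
-9\frac{d^{2}}{dx^{2}}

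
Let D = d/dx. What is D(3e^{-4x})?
- 12 e^{- 4 x}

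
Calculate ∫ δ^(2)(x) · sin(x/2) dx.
0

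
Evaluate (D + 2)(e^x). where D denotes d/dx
3 e^{x}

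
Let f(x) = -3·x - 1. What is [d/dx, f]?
-3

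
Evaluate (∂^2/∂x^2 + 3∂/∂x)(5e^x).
20 e^{x}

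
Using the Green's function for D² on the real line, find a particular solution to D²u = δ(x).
\frac{|x|}{2}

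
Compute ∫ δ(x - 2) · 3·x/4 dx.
\frac{3}{2}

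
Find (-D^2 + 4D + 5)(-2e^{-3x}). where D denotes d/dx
32 e^{- 3 x}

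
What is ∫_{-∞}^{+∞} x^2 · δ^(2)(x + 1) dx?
2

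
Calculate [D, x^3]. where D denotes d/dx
3 x^{2}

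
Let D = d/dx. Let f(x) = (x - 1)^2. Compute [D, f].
2 x - 2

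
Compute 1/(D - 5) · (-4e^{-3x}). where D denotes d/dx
\frac{e^{- 3 x}}{2}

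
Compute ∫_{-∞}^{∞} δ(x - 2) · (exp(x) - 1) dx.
-1 + e^{2}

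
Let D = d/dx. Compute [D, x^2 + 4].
2 x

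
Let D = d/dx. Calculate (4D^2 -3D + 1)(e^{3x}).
28 e^{3 x}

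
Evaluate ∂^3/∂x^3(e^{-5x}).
- 125 e^{- 5 x}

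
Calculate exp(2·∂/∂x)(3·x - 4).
3 x + 2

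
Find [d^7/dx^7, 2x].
14\frac{d^{6}}{dx^{6}}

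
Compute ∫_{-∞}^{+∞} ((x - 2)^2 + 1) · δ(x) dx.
5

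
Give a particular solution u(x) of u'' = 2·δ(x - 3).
|x - 3|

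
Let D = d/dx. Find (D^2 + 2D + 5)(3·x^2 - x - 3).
15 x^{2} + 7 x - 11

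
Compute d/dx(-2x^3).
- 6 x^{2}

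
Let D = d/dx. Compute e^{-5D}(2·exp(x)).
2 e^{x - 5}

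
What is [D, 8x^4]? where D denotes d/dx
32 x^{3}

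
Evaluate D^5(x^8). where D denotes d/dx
6720 x^{3}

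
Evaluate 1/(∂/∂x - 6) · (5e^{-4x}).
- \frac{e^{- 4 x}}{2}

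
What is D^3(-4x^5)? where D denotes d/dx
- 240 x^{2}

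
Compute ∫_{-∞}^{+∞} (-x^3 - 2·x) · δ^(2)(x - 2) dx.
-12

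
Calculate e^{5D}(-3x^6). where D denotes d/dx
- 3 x^{6} - 90 x^{5} - 1125 x^{4} - 7500 x^{3} - 28125 x^{2} - 56250 x - 46875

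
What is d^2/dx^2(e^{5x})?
25 e^{5 x}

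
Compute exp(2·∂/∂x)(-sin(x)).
- \sin{\left(x + 2 \right)}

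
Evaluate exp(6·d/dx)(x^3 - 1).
x^{3} + 18 x^{2} + 108 x + 215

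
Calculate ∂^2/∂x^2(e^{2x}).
4 e^{2 x}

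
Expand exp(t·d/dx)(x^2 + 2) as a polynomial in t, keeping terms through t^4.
t^{2} + 2 t x + x^{2} + 2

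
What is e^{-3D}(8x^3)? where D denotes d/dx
8 x^{3} - 72 x^{2} + 216 x - 216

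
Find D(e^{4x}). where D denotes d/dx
4 e^{4 x}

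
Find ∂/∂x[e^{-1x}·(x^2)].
x \left(2 - x\right) e^{- x}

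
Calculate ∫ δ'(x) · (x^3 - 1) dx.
0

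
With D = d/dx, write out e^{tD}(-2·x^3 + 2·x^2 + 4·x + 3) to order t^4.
- 2 t^{3} + t^{2} \left(2 - 6 x\right) + 2 t \left(- 3 x^{2} + 2 x + 2\right) - 2 x^{3} + 2 x^{2} + 4 x + 3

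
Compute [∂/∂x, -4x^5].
- 20 x^{4}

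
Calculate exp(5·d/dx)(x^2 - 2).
x^{2} + 10 x + 23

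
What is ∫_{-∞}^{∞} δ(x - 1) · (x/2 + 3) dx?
\frac{7}{2}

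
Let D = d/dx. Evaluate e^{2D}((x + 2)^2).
x^{2} + 8 x + 16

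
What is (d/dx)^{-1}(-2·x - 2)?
- x^{2} - 2 x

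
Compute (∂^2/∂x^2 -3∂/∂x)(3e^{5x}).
30 e^{5 x}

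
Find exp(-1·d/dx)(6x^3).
6 x^{3} - 18 x^{2} + 18 x - 6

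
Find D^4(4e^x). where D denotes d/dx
4 e^{x}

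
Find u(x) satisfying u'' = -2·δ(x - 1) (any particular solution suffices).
-|x - 1|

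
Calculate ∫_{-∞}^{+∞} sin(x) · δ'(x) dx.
-1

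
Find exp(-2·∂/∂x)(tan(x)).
\tan{\left(x - 2 \right)}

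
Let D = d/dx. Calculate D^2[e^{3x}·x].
\left(9 x + 6\right) e^{3 x}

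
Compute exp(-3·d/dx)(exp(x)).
e^{x - 3}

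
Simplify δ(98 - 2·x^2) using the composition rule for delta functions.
\frac{\delta(x - 7) + \delta(x + 7)}{28}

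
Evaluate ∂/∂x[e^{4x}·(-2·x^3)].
x^{2} \left(- 8 x - 6\right) e^{4 x}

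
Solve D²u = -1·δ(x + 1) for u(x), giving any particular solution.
-\frac{|x + 1|}{2}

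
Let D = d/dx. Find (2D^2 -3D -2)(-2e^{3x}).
- 14 e^{3 x}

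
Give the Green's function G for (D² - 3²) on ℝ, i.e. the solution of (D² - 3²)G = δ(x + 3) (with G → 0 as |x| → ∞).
-\frac{e^{-3|x + 3|}}{6}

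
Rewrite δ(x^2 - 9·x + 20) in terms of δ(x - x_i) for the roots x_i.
\frac{\delta(x - 5) + \delta(x - 4)}{1}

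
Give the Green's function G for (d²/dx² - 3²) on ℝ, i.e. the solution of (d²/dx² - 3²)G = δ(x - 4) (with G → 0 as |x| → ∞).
-\frac{e^{-3|x - 4|}}{6}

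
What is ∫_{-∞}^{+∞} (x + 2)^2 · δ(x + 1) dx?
1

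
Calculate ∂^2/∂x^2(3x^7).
126 x^{5}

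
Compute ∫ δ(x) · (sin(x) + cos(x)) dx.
1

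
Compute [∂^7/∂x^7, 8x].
56\frac{d^{6}}{dx^{6}}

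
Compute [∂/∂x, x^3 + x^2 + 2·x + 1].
3 x^{2} + 2 x + 2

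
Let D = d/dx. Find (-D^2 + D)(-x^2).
2 - 2 x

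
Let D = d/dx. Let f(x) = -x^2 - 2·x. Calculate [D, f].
- 2 x - 2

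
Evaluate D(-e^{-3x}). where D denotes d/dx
3 e^{- 3 x}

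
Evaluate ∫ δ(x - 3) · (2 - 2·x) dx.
-4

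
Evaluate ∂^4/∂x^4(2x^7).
1680 x^{3}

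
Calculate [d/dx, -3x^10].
- 30 x^{9}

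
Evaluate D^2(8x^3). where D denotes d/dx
48 x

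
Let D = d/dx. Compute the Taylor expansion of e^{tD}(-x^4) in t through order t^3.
x \left(- 4 t^{3} - 6 t^{2} x - 4 t x^{2} - x^{3}\right)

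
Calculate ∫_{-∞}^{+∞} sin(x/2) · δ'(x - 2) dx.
- \frac{\cos{\left(1 \right)}}{2}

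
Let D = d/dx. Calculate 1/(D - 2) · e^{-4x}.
- \frac{e^{- 4 x}}{6}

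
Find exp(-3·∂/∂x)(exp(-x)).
e^{3 - x}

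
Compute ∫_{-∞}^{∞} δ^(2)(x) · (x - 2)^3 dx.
-12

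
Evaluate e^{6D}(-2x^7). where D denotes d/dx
- 2 x^{7} - 84 x^{6} - 1512 x^{5} - 15120 x^{4} - 90720 x^{3} - 326592 x^{2} - 653184 x - 559872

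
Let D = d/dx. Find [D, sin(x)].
\cos{\left(x \right)}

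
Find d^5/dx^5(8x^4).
0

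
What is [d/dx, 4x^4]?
16 x^{3}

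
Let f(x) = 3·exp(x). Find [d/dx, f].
3 e^{x}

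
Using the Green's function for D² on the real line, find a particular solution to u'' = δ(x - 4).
\frac{|x - 4|}{2}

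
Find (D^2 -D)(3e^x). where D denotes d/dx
0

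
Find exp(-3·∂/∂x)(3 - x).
6 - x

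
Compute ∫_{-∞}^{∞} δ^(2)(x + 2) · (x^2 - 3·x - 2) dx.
2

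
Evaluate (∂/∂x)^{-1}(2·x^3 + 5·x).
\frac{x^{4}}{2} + \frac{5 x^{2}}{2}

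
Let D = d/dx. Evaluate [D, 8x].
8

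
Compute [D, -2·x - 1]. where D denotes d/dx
-2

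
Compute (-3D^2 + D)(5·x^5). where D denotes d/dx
25 x^{3} \left(x - 12\right)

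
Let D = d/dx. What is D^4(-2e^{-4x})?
- 512 e^{- 4 x}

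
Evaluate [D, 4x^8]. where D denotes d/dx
32 x^{7}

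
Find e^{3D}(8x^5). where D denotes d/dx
8 x^{5} + 120 x^{4} + 720 x^{3} + 2160 x^{2} + 3240 x + 1944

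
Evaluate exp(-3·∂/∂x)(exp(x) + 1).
e^{x - 3} + 1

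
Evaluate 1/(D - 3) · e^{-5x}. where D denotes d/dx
- \frac{e^{- 5 x}}{8}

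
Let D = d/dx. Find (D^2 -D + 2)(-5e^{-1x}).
- 20 e^{- x}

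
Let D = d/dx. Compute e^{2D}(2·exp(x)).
2 e^{x + 2}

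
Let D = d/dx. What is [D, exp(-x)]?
- e^{- x}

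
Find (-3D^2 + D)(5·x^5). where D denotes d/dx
25 x^{3} \left(x - 12\right)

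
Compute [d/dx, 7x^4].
28 x^{3}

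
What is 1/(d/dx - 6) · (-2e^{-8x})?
\frac{e^{- 8 x}}{7}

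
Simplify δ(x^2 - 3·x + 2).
\frac{\delta(x - 2) + \delta(x - 1)}{1}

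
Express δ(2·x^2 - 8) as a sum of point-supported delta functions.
\frac{\delta(x - 2) + \delta(x + 2)}{8}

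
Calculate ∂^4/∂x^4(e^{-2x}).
16 e^{- 2 x}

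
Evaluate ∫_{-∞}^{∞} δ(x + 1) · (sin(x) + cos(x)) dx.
- \sin{\left(1 \right)} + \cos{\left(1 \right)}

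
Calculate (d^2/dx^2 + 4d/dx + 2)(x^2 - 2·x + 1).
2 x^{2} + 4 x - 4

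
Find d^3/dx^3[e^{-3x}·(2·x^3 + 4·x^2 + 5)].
3 \left(- 18 x^{3} + 18 x^{2} + 36 x - 65\right) e^{- 3 x}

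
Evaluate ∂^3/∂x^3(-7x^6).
- 840 x^{3}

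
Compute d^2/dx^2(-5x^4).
- 60 x^{2}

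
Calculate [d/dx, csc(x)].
- \cot{\left(x \right)} \csc{\left(x \right)}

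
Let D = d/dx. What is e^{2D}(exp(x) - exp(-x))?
2 \sinh{\left(x + 2 \right)}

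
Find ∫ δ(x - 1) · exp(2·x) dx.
e^{2}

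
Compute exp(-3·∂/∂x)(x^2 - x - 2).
x^{2} - 7 x + 10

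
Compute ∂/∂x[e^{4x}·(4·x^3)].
x^{2} \left(16 x + 12\right) e^{4 x}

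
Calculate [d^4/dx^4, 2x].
8\frac{d^{3}}{dx^{3}}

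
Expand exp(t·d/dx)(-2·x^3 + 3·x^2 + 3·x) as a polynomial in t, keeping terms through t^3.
- 2 t^{3} + t^{2} \left(3 - 6 x\right) + 3 t \left(- 2 x^{2} + 2 x + 1\right) - 2 x^{3} + 3 x^{2} + 3 x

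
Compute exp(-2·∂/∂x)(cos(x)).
\cos{\left(x - 2 \right)}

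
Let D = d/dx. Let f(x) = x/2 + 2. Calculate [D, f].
\frac{1}{2}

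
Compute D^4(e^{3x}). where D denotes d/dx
81 e^{3 x}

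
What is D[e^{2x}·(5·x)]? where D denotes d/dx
\left(10 x + 5\right) e^{2 x}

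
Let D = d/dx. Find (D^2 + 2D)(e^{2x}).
8 e^{2 x}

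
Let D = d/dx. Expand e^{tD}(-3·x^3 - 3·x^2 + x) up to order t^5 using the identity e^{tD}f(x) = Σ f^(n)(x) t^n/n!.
- 3 t^{3} - t^{2} \left(9 x + 3\right) - t \left(9 x^{2} + 6 x - 1\right) - 3 x^{3} - 3 x^{2} + x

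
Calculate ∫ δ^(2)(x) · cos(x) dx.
-1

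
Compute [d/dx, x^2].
2 x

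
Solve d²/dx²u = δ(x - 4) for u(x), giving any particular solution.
\frac{|x - 4|}{2}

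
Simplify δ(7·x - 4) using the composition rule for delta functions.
\frac{\delta(x - 4/7)}{7}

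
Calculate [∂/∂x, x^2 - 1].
2 x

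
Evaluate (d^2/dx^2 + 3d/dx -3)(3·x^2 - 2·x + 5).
- 9 x^{2} + 24 x - 15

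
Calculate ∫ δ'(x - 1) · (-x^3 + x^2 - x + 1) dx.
2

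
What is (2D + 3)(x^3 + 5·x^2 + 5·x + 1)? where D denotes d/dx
3 x^{3} + 21 x^{2} + 35 x + 13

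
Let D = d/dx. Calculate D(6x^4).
24 x^{3}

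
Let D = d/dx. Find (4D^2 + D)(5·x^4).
20 x^{2} \left(x + 12\right)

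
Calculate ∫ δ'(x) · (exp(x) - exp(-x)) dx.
-2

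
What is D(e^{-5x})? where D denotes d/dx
- 5 e^{- 5 x}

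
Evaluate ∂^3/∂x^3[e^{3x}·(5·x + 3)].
\left(135 x + 216\right) e^{3 x}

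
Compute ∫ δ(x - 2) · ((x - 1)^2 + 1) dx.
2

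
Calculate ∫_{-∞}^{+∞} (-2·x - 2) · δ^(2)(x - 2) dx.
0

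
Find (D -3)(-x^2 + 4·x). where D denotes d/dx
3 x^{2} - 14 x + 4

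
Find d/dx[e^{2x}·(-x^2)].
2 x \left(- x - 1\right) e^{2 x}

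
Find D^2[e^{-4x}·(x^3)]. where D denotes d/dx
2 x \left(8 x^{2} - 12 x + 3\right) e^{- 4 x}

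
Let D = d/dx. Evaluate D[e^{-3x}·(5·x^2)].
5 x \left(2 - 3 x\right) e^{- 3 x}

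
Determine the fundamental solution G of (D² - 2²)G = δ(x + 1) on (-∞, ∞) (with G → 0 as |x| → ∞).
-\frac{e^{-2|x + 1|}}{4}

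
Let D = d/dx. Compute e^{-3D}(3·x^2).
3 x^{2} - 18 x + 27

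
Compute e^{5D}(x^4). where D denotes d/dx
x^{4} + 20 x^{3} + 150 x^{2} + 500 x + 625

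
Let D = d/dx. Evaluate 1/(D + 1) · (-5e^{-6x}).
e^{- 6 x}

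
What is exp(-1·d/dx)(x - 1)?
x - 2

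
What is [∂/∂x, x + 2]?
1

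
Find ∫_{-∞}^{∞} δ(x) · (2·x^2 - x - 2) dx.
-2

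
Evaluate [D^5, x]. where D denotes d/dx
5D^{4}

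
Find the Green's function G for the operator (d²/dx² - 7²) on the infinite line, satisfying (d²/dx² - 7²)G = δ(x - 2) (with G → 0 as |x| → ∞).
-\frac{e^{-7|x - 2|}}{14}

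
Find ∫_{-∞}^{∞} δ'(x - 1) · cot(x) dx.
\frac{1}{\sin^{2}{\left(1 \right)}}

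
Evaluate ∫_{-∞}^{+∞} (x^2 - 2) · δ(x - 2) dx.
2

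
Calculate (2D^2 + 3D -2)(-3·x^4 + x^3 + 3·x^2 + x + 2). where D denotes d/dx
6 x^{4} - 38 x^{3} - 69 x^{2} + 28 x + 11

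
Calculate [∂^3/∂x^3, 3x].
9\frac{d^{2}}{dx^{2}}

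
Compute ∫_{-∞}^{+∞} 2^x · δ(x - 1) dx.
2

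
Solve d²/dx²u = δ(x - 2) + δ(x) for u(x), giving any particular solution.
\frac{|x - 2|}{2} + \frac{|x|}{2}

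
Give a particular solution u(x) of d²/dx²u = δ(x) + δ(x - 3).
\frac{|x|}{2} + \frac{|x - 3|}{2}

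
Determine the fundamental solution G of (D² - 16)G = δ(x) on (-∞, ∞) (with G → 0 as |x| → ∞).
-\frac{e^{-4|x|}}{8}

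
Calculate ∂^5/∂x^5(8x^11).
443520 x^{6}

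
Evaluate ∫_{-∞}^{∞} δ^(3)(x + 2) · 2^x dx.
- \frac{\log{\left(2 \right)}^{3}}{4}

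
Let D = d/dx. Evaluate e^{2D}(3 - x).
1 - x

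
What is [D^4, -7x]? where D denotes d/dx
-28D^{3}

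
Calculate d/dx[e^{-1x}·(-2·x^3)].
2 x^{2} \left(x - 3\right) e^{- x}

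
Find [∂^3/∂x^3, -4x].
-12\frac{d^{2}}{dx^{2}}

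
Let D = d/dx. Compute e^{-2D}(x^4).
x^{4} - 8 x^{3} + 24 x^{2} - 32 x + 16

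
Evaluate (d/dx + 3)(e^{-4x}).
- e^{- 4 x}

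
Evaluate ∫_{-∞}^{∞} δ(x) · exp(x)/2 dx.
\frac{1}{2}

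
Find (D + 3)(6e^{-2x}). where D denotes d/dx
6 e^{- 2 x}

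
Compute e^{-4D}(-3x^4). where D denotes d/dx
- 3 x^{4} + 48 x^{3} - 288 x^{2} + 768 x - 768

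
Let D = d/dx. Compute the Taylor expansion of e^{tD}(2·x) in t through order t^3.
2 t + 2 x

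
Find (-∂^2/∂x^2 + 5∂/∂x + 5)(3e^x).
27 e^{x}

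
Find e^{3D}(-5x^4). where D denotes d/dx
- 5 x^{4} - 60 x^{3} - 270 x^{2} - 540 x - 405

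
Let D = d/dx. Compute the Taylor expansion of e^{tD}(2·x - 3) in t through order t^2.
2 t + 2 x - 3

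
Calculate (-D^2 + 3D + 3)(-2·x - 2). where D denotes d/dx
- 6 x - 12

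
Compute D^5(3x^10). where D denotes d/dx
90720 x^{5}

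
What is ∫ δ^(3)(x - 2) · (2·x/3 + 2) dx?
0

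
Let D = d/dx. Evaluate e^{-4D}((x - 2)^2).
x^{2} - 12 x + 36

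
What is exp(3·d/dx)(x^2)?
x^{2} + 6 x + 9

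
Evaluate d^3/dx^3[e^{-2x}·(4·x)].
16 \left(3 - 2 x\right) e^{- 2 x}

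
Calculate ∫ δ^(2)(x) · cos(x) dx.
-1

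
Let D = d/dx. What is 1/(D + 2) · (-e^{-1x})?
- e^{- x}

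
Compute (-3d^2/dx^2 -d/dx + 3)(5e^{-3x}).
- 105 e^{- 3 x}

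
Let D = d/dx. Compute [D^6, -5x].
-30D^{5}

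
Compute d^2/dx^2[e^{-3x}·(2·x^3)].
6 x \left(3 x^{2} - 6 x + 2\right) e^{- 3 x}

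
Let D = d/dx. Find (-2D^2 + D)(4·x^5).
20 x^{3} \left(x - 8\right)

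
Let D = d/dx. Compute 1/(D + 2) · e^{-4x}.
- \frac{e^{- 4 x}}{2}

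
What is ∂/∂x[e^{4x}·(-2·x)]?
\left(- 8 x - 2\right) e^{4 x}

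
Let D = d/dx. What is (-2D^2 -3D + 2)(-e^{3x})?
25 e^{3 x}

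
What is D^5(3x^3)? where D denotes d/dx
0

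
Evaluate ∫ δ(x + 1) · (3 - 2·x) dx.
5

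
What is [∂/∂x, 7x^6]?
42 x^{5}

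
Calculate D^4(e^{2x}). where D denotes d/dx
16 e^{2 x}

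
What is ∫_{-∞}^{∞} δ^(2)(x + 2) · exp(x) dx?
e^{-2}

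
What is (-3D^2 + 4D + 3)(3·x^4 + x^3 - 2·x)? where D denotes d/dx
9 x^{4} + 51 x^{3} - 96 x^{2} - 24 x - 8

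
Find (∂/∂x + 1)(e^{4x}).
5 e^{4 x}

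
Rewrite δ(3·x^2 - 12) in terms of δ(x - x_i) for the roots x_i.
\frac{\delta(x - 2) + \delta(x + 2)}{12}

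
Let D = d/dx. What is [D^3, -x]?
-3D^{2}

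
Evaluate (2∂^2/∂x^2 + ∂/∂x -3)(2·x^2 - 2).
- 6 x^{2} + 4 x + 14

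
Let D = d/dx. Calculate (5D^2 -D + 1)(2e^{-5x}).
262 e^{- 5 x}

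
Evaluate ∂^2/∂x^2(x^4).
12 x^{2}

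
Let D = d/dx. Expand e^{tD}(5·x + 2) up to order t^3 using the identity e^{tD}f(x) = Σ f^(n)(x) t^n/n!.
5 t + 5 x + 2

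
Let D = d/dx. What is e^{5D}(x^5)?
x^{5} + 25 x^{4} + 250 x^{3} + 1250 x^{2} + 3125 x + 3125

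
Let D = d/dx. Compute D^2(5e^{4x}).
80 e^{4 x}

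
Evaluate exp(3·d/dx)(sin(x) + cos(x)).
\sqrt{2} \sin{\left(x + \frac{\pi}{4} + 3 \right)}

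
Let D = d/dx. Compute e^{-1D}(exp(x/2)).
e^{\frac{x}{2} - \frac{1}{2}}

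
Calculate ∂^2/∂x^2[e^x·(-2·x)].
2 \left(- x - 2\right) e^{x}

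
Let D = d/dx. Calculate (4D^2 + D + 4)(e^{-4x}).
64 e^{- 4 x}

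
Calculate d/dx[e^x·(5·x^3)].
5 x^{2} \left(x + 3\right) e^{x}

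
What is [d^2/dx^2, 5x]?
10\frac{d}{dx}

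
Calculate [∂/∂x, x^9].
9 x^{8}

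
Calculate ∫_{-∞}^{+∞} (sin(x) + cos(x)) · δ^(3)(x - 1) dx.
- \sin{\left(1 \right)} + \cos{\left(1 \right)}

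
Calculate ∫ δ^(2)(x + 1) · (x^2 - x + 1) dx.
2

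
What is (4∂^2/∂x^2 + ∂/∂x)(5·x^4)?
20 x^{2} \left(x + 12\right)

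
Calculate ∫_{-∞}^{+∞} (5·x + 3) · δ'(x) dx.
-5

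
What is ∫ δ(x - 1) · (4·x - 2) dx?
2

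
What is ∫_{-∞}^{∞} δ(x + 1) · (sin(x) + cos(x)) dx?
- \sin{\left(1 \right)} + \cos{\left(1 \right)}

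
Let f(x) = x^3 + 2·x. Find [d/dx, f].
3 x^{2} + 2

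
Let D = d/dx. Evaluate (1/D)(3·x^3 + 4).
\frac{3 x^{4}}{4} + 4 x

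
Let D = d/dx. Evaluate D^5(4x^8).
26880 x^{3}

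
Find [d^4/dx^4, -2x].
-8\frac{d^{3}}{dx^{3}}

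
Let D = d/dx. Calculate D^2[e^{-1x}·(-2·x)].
2 \left(2 - x\right) e^{- x}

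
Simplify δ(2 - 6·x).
\frac{\delta(x - 1/3)}{6}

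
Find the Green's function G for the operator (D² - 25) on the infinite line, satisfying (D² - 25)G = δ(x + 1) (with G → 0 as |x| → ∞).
-\frac{e^{-5|x + 1|}}{10}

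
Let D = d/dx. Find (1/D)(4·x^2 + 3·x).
\frac{4 x^{3}}{3} + \frac{3 x^{2}}{2}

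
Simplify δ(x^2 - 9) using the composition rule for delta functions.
\frac{\delta(x + 3) + \delta(x - 3)}{6}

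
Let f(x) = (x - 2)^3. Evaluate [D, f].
3 \left(x - 2\right)^{2}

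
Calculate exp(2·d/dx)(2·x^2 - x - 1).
2 x^{2} + 7 x + 5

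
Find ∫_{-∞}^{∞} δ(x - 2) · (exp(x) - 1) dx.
-1 + e^{2}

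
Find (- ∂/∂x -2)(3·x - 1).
- 6 x - 1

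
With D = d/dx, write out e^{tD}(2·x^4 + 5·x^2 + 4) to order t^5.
2 t^{4} + 8 t^{3} x + t^{2} \left(12 x^{2} + 5\right) + 2 t x \left(4 x^{2} + 5\right) + 2 x^{4} + 5 x^{2} + 4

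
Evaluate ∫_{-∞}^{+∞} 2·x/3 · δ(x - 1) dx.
\frac{2}{3}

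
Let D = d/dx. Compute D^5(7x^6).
5040 x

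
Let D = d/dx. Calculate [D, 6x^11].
66 x^{10}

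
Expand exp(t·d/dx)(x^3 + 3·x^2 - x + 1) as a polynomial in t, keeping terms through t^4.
t^{3} + 3 t^{2} \left(x + 1\right) + t \left(3 x^{2} + 6 x - 1\right) + x^{3} + 3 x^{2} - x + 1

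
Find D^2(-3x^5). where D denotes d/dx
- 60 x^{3}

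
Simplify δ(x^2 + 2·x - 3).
\frac{\delta(x + 3) + \delta(x - 1)}{4}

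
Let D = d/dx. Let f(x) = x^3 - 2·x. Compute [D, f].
3 x^{2} - 2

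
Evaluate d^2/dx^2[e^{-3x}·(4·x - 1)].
3 \left(12 x - 11\right) e^{- 3 x}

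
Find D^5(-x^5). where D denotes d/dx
-120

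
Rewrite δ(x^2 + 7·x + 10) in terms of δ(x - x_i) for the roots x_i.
\frac{\delta(x + 5) + \delta(x + 2)}{3}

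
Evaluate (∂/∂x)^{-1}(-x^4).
- \frac{x^{5}}{5}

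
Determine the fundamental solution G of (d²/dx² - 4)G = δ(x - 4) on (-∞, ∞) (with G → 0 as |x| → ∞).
-\frac{e^{-2|x - 4|}}{4}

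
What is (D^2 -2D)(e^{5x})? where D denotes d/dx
15 e^{5 x}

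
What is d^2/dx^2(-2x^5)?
- 40 x^{3}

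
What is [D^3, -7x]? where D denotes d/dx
-21D^{2}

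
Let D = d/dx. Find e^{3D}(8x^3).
8 x^{3} + 72 x^{2} + 216 x + 216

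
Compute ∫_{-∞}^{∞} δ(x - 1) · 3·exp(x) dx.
3 e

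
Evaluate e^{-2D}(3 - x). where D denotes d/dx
5 - x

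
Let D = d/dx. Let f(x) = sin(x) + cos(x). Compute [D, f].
- \sin{\left(x \right)} + \cos{\left(x \right)}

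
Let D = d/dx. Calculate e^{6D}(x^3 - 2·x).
x^{3} + 18 x^{2} + 106 x + 204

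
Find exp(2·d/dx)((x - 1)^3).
x^{3} + 3 x^{2} + 3 x + 1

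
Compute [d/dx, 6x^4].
24 x^{3}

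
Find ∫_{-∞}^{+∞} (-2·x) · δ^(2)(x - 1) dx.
0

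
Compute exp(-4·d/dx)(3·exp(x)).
3 e^{x - 4}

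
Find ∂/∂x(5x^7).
35 x^{6}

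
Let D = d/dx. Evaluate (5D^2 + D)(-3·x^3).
9 x \left(- x - 10\right)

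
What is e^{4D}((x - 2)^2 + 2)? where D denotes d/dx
x^{2} + 4 x + 6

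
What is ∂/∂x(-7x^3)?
- 21 x^{2}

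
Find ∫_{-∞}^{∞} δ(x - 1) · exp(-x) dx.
e^{-1}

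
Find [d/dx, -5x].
-5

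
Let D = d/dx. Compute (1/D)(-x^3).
- \frac{x^{4}}{4}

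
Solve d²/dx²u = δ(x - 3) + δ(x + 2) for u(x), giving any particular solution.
\frac{|x - 3|}{2} + \frac{|x + 2|}{2}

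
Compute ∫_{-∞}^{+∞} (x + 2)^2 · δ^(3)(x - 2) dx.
0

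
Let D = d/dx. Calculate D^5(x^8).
6720 x^{3}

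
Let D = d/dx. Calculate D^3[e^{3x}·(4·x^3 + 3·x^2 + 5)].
\left(108 x^{3} + 405 x^{2} + 378 x + 213\right) e^{3 x}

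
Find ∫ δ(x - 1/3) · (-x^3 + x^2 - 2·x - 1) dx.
- \frac{43}{27}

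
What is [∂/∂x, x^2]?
2 x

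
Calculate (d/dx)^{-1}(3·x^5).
\frac{x^{6}}{2}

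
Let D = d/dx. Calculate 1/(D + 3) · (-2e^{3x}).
- \frac{e^{3 x}}{3}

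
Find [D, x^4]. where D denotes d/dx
4 x^{3}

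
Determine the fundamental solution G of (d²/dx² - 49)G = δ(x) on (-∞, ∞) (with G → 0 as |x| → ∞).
-\frac{e^{-7|x|}}{14}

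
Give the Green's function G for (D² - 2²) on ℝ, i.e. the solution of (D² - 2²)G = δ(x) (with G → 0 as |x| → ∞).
-\frac{e^{-2|x|}}{4}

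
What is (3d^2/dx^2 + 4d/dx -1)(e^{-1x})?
- 2 e^{- x}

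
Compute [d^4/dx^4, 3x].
12\frac{d^{3}}{dx^{3}}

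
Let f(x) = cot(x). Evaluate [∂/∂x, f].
- \frac{1}{\sin^{2}{\left(x \right)}}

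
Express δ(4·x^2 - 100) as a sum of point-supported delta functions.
\frac{\delta(x - 5) + \delta(x + 5)}{40}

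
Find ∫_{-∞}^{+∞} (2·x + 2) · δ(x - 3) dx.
8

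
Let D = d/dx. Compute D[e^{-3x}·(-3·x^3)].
9 x^{2} \left(x - 1\right) e^{- 3 x}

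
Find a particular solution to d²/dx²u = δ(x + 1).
\frac{|x + 1|}{2}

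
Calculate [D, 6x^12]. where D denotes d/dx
72 x^{11}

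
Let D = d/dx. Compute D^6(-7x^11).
- 2328480 x^{5}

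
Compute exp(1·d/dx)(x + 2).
x + 3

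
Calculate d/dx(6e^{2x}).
12 e^{2 x}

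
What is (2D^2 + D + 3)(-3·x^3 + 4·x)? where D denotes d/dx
- 9 x^{3} - 9 x^{2} - 24 x + 4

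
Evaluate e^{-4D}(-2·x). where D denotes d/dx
8 - 2 x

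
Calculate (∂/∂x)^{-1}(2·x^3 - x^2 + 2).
\frac{x^{4}}{2} - \frac{x^{3}}{3} + 2 x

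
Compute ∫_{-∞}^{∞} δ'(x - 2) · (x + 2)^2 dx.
-8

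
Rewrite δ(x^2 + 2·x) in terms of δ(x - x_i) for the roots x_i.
\frac{\delta(x + 2) + \delta(x)}{2}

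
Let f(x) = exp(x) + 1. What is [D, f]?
e^{x}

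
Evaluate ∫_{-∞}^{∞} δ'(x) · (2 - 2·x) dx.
2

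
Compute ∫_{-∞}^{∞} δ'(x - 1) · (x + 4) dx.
-1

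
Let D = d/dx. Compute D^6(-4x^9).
- 241920 x^{3}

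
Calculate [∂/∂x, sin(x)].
\cos{\left(x \right)}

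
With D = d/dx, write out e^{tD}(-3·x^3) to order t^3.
- 3 t^{3} - 9 t^{2} x - 9 t x^{2} - 3 x^{3}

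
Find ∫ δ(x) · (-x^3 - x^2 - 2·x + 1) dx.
1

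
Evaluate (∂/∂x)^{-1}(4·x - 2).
2 x^{2} - 2 x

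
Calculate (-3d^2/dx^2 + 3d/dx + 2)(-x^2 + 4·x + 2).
- 2 x^{2} + 2 x + 22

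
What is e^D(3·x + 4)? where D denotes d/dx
3 x + 7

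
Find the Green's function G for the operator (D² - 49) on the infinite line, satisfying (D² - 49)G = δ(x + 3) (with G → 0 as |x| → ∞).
-\frac{e^{-7|x + 3|}}{14}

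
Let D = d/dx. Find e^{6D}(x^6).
x^{6} + 36 x^{5} + 540 x^{4} + 4320 x^{3} + 19440 x^{2} + 46656 x + 46656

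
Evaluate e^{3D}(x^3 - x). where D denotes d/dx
x^{3} + 9 x^{2} + 26 x + 24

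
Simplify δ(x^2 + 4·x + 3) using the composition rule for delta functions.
\frac{\delta(x + 1) + \delta(x + 3)}{2}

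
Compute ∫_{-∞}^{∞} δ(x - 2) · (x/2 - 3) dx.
-2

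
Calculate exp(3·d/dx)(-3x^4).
- 3 x^{4} - 36 x^{3} - 162 x^{2} - 324 x - 243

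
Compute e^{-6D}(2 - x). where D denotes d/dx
8 - x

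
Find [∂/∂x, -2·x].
-2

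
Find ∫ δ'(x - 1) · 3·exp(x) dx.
- 3 e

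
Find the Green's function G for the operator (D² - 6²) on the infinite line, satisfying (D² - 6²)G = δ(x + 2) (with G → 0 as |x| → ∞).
-\frac{e^{-6|x + 2|}}{12}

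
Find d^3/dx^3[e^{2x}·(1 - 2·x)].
16 \left(- x - 1\right) e^{2 x}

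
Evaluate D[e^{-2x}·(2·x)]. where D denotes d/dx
2 \left(1 - 2 x\right) e^{- 2 x}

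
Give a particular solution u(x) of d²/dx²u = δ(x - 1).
\frac{|x - 1|}{2}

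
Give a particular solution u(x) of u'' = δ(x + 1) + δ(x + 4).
\frac{|x + 1|}{2} + \frac{|x + 4|}{2}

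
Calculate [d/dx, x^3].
3 x^{2}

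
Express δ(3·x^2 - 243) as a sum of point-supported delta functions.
\frac{\delta(x - 9) + \delta(x + 9)}{54}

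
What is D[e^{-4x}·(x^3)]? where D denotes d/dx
x^{2} \left(3 - 4 x\right) e^{- 4 x}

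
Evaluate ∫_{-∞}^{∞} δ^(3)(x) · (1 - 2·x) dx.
0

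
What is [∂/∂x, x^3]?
3 x^{2}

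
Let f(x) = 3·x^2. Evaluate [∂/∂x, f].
6 x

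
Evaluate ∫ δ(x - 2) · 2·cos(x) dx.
2 \cos{\left(2 \right)}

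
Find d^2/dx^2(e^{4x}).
16 e^{4 x}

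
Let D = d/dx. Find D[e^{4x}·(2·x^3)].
x^{2} \left(8 x + 6\right) e^{4 x}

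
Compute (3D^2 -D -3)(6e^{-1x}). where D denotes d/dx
6 e^{- x}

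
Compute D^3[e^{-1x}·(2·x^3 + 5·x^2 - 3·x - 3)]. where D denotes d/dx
\left(- 2 x^{3} + 13 x^{2} - 3 x - 24\right) e^{- x}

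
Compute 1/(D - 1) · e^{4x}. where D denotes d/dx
\frac{e^{4 x}}{3}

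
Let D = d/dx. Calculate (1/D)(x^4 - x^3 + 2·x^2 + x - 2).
\frac{x^{5}}{5} - \frac{x^{4}}{4} + \frac{2 x^{3}}{3} + \frac{x^{2}}{2} - 2 x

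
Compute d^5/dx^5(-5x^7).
- 12600 x^{2}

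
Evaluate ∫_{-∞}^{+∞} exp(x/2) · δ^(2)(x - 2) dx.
\frac{e}{4}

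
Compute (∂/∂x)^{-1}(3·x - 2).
\frac{3 x^{2}}{2} - 2 x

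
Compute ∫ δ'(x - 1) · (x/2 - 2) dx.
- \frac{1}{2}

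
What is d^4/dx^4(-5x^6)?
- 1800 x^{2}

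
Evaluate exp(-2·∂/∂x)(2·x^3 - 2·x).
2 x^{3} - 12 x^{2} + 22 x - 12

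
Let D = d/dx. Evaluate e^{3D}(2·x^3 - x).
2 x^{3} + 18 x^{2} + 53 x + 51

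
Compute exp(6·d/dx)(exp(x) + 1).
e^{x + 6} + 1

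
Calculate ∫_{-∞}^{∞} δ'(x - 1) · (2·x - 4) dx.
-2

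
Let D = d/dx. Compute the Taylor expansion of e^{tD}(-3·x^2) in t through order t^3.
- 3 t^{2} - 6 t x - 3 x^{2}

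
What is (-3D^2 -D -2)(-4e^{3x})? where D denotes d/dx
128 e^{3 x}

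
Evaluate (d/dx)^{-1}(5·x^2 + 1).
\frac{5 x^{3}}{3} + x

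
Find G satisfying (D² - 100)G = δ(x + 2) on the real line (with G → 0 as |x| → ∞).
-\frac{e^{-10|x + 2|}}{20}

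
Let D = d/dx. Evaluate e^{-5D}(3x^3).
3 x^{3} - 45 x^{2} + 225 x - 375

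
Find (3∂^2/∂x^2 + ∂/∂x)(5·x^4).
20 x^{2} \left(x + 9\right)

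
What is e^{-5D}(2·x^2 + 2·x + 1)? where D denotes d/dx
2 x^{2} - 18 x + 41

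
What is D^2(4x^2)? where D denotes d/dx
8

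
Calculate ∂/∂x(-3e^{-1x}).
3 e^{- x}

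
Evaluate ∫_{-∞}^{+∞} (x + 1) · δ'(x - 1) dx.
-1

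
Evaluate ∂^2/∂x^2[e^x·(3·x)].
3 \left(x + 2\right) e^{x}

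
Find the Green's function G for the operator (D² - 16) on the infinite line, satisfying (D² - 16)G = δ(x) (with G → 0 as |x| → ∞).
-\frac{e^{-4|x|}}{8}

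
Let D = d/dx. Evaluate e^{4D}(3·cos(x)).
3 \cos{\left(x + 4 \right)}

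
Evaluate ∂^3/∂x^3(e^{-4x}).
- 64 e^{- 4 x}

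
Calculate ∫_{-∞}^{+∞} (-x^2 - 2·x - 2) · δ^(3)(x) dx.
0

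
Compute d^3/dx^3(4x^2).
0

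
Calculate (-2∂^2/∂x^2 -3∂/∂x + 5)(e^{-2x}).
3 e^{- 2 x}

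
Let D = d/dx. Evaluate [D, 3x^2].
6 x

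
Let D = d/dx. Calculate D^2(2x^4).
24 x^{2}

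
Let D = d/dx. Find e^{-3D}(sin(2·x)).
\sin{\left(2 x - 6 \right)}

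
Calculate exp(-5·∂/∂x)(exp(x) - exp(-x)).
- e^{5 - x} + e^{x - 5}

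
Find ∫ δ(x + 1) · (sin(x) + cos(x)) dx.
- \sin{\left(1 \right)} + \cos{\left(1 \right)}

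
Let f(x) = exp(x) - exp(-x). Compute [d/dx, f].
2 \cosh{\left(x \right)}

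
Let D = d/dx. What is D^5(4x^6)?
2880 x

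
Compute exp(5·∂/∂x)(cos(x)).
\cos{\left(x + 5 \right)}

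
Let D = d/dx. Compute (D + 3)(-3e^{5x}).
- 24 e^{5 x}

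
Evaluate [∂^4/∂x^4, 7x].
28\frac{d^{3}}{dx^{3}}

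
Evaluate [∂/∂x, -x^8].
- 8 x^{7}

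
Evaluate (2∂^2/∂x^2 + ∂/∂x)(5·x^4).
20 x^{2} \left(x + 6\right)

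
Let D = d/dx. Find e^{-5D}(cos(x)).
\cos{\left(x - 5 \right)}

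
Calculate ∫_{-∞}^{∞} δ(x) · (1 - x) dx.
1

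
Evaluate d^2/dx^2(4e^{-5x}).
100 e^{- 5 x}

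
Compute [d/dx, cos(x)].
- \sin{\left(x \right)}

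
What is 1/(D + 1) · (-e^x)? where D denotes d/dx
- \frac{e^{x}}{2}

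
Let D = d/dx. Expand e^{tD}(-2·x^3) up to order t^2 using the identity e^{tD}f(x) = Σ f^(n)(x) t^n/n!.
2 x \left(- 3 t^{2} - 3 t x - x^{2}\right)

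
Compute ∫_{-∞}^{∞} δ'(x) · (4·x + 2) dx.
-4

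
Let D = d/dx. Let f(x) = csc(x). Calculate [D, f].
- \cot{\left(x \right)} \csc{\left(x \right)}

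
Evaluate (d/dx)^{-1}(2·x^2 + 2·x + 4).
\frac{2 x^{3}}{3} + x^{2} + 4 x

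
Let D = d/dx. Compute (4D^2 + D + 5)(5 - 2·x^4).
- 10 x^{4} - 8 x^{3} - 96 x^{2} + 25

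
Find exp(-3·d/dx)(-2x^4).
- 2 x^{4} + 24 x^{3} - 108 x^{2} + 216 x - 162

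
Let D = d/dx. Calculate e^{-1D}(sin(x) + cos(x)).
\sqrt{2} \cos{\left(- x + \frac{\pi}{4} + 1 \right)}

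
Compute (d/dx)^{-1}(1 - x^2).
- \frac{x^{3}}{3} + x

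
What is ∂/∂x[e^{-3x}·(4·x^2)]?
4 x \left(2 - 3 x\right) e^{- 3 x}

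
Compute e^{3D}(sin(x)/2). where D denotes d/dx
\frac{\sin{\left(x + 3 \right)}}{2}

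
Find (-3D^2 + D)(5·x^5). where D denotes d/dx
25 x^{3} \left(x - 12\right)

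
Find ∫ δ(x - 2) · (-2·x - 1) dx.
-5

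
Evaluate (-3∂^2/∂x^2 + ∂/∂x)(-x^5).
5 x^{3} \left(12 - x\right)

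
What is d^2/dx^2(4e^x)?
4 e^{x}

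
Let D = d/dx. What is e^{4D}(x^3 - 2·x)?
x^{3} + 12 x^{2} + 46 x + 56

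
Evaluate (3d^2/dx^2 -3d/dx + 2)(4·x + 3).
8 x - 6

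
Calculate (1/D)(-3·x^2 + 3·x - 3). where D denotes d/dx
- x^{3} + \frac{3 x^{2}}{2} - 3 x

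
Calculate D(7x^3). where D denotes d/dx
21 x^{2}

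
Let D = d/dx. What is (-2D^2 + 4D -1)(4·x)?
16 - 4 x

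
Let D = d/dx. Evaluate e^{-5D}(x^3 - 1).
x^{3} - 15 x^{2} + 75 x - 126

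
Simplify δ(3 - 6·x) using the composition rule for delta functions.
\frac{\delta(x - 1/2)}{6}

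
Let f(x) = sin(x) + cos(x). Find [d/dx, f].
- \sin{\left(x \right)} + \cos{\left(x \right)}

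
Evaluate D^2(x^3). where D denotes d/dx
6 x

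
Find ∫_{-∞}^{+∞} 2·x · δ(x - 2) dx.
4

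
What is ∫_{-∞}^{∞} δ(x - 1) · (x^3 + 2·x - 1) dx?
2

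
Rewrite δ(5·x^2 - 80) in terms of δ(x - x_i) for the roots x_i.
\frac{\delta(x - 4) + \delta(x + 4)}{40}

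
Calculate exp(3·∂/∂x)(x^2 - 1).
x^{2} + 6 x + 8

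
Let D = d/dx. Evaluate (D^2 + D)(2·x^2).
4 x + 4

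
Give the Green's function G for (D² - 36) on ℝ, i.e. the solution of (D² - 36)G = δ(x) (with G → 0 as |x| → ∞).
-\frac{e^{-6|x|}}{12}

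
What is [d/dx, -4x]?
-4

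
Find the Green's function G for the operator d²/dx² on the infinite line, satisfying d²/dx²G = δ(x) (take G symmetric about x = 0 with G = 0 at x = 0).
\frac{|x|}{2}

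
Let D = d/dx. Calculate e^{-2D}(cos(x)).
\cos{\left(x - 2 \right)}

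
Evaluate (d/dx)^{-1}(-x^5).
- \frac{x^{6}}{6}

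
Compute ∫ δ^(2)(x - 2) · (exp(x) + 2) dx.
e^{2}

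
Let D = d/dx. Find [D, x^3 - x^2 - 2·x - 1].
3 x^{2} - 2 x - 2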